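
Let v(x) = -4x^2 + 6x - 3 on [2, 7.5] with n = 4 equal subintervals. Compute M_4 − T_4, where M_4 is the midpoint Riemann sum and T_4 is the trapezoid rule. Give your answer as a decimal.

10.3984375

M_4 = -408.1171875.
T_4 = -418.515625.
M_4 − T_4 = 10.3984375.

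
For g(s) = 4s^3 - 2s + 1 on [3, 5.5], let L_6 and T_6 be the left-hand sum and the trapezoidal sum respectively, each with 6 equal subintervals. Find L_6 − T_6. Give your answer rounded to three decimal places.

-115.104

L_6 ≈ 703.89757.
T_6 ≈ 819.00174.
L_6 − T_6 ≈ -115.104.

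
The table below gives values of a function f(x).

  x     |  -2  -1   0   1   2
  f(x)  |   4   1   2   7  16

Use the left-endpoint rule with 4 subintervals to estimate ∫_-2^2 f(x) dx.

Δx = 1.
Sum = 1·[4 + 1 + 2 + 7] = 14.

14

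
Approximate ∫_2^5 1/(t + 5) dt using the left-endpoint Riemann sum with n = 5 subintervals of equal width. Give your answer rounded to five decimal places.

0.36984

Δt = (5 − 2)/5 = 0.6.
Left endpoints: 2, 2.6, 3.2, 3.8, 4.4.
f(2) = 1/7, f(2.6) = 5/38, f(3.2) = 5/41, f(3.8) = 5/44, f(4.4) = 5/47.
Sum = Δt · [f(2) + f(2.6) + f(3.2) + f(3.8) + f(4.4)].
Sum ≈ 0.36984.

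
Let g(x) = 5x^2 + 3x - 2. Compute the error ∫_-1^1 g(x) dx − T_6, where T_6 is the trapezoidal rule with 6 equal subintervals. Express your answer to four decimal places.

-0.1852

Exact integral: ∫_-1^1 g(x) dx ≈ -0.666667.
T_6 ≈ -0.481481.
Error ≈ -0.666667 − (-0.481481) ≈ -0.1852.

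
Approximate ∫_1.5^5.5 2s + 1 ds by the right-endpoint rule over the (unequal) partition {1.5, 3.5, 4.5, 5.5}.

38

Subinterval widths: 2, 1, 1.
Right endpoints: 3.5, 4.5, 5.5.
f(3.5) = 8, f(4.5) = 10, f(5.5) = 12.
Sum = Σ Δs_i · f(s_i).
Sum = 38.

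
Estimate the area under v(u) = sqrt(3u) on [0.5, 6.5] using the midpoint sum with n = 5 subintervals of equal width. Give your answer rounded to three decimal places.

Δu = (6.5 − 0.5)/5 = 1.2.
Midpoints: 1.1, 2.3, 3.5, 4.7, 5.9.
v(1.1) ≈ 1.817, v(2.3) ≈ 2.627, v(3.5) ≈ 3.240, v(4.7) ≈ 3.755, v(5.9) ≈ 4.207.
Sum = Δu · [v(1.1) + v(2.3) + v(3.5) + v(4.7) + v(5.9)].
Sum ≈ 18.775.

18.775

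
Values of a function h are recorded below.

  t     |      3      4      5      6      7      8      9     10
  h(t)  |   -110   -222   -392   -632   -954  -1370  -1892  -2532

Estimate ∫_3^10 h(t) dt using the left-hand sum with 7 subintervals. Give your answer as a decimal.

-5572

Δt = 1.
Sum = 1·[(-110) + (-222) + (-392) + (-632) + (-954) + (-1370) + (-1892)] = -5572.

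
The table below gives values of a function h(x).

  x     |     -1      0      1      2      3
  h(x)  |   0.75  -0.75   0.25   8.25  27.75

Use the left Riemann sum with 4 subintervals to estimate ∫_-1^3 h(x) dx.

Δx = 1.
Sum = 1·[0.75 + (-0.75) + 0.25 + 8.25] = 8.5.

8.5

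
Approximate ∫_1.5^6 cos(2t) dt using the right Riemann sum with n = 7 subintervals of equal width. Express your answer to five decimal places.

0.29862

Δt = (6 − 1.5)/7 = 9/14.
Right endpoints: 15/7, 39/14, 24/7, 57/14, 33/7, 75/14, 6.
f(15/7) ≈ -0.41385, f(39/14) ≈ 0.75722, f(24/7) ≈ 0.83976, f(57/14) ≈ -0.28487, f(33/7) ≈ -0.99999, f(75/14) ≈ -0.27759, f(6) ≈ 0.84385.
Sum = Δt · [f(15/7) + f(39/14) + f(24/7) + ...].
Sum ≈ 0.29862.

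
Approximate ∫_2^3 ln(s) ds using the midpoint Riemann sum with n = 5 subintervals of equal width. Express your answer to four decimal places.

0.9098

Δs = (3 − 2)/5 = 0.2.
Midpoints: 2.1, 2.3, 2.5, 2.7, 2.9.
f(2.1) ≈ 0.7419, f(2.3) ≈ 0.8329, f(2.5) ≈ 0.9163, f(2.7) ≈ 0.9933, f(2.9) ≈ 1.0647.
Sum = Δs · [f(2.1) + f(2.3) + f(2.5) + f(2.7) + f(2.9)].
Sum ≈ 0.9098.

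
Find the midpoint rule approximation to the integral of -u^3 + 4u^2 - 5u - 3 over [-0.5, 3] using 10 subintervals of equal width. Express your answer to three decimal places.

-16.452

Δu = (3 − (-0.5))/10 = 0.35.
Midpoints: -0.325, 0.025, 0.375, 0.725, 1.075, 1.425, 1.775, 2.125, 2.475, 2.825.
f(-0.325) = -58763/64000, f(0.025) = -199841/64000, f(0.375) = -2235/512, f(0.725) = -313829/64000, f(1.075) = -319667/64000, f(1.425) = -313353/64000, f(1.775) = -311351/64000, f(2.125) = -2641/512, f(2.475) = -386139/64000, f(2.825) = -495857/64000.
Sum = Δu · [f(-0.325) + f(0.025) + f(0.375) + ...].
Sum ≈ -16.452.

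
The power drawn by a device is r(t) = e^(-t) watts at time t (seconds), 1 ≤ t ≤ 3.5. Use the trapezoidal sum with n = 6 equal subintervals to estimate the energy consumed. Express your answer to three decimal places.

0.343

Δt = (3.5 − 1)/6 = 5/12.
r(1) ≈ 0.368, r(17/12) ≈ 0.243, r(11/6) ≈ 0.160, r(2.25) ≈ 0.105, r(8/3) ≈ 0.069, r(37/12) ≈ 0.046, r(3.5) ≈ 0.030.
T_6 = (Δt/2)·[r(t_0) + 2r(t_1) + ... + 2r(t_{5}) + r(t_6)].
Sum ≈ 0.343.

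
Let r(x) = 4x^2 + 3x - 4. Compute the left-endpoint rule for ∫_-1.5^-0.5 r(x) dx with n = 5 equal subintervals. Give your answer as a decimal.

-2.14

Δx = (-0.5 − (-1.5))/5 = 0.2.
Left endpoints: -1.5, -1.3, -1.1, -0.9, -0.7.
r(-1.5) = 0.5, r(-1.3) = -1.14, r(-1.1) = -2.46, r(-0.9) = -3.46, r(-0.7) = -4.14.
Sum = Δx · [r(-1.5) + r(-1.3) + r(-1.1) + r(-0.9) + r(-0.7)].
Sum = -2.14.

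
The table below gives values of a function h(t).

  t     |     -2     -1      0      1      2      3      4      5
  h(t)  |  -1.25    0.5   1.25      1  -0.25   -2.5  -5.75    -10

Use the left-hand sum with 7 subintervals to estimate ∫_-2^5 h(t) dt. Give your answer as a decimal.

-7

Δt = 1.
Sum = 1·[(-1.25) + 0.5 + 1.25 + 1 + (-0.25) + (-2.5) + (-5.75)] = -7.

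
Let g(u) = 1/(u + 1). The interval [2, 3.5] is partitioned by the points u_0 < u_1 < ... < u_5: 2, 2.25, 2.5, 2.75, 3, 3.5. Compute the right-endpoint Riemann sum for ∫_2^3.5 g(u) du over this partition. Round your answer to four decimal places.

0.3886

Subinterval widths: 0.25, 0.25, 0.25, 0.25, 0.5.
Right endpoints: 2.25, 2.5, 2.75, 3, 3.5.
g(2.25) = 4/13, g(2.5) = 2/7, g(2.75) = 4/15, g(3) = 0.25, g(3.5) = 2/9.
Sum = Σ Δu_i · g(u_i).
Sum ≈ 0.3886.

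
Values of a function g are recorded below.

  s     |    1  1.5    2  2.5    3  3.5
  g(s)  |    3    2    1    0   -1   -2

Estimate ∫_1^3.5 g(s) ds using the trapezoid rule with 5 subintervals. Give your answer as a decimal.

1.25

Δs = 0.5.
T_5 = (0.5/2)·[3 + 2·2 + 2·1 + 2·0 + 2·(-1) + (-2)] = 1.25.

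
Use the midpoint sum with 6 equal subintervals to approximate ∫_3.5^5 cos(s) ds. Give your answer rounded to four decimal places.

-0.6097

Δs = (5 − 3.5)/6 = 0.25.
Midpoints: 3.625, 3.875, 4.125, 4.375, 4.625, 4.875.
f(3.625) ≈ -0.8854, f(3.875) ≈ -0.7429, f(4.125) ≈ -0.5542, f(4.375) ≈ -0.3310, f(4.625) ≈ -0.0873, f(4.875) ≈ 0.1619.
Sum = Δs · [f(3.625) + f(3.875) + f(4.125) + ...].
Sum ≈ -0.6097.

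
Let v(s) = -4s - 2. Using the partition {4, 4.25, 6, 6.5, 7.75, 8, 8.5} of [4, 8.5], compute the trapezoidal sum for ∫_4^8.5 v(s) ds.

-121.5

Subinterval widths: 0.25, 1.75, 0.5, 1.25, 0.25, 0.5.
v(4) = -18, v(4.25) = -19, v(6) = -26, v(6.5) = -28, v(7.75) = -33, v(8) = -34, v(8.5) = -36.
On each subinterval the trapezoid contributes (Δs_i/2)·[v(s_{i-1}) + v(s_i)].
Sum = -121.5.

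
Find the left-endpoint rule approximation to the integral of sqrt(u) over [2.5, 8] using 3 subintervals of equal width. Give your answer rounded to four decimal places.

11.2678

Δu = (8 − 2.5)/3 = 11/6.
Left endpoints: 2.5, 13/3, 37/6.
f(2.5) ≈ 1.5811, f(13/3) ≈ 2.0817, f(37/6) ≈ 2.4833.
Sum = Δu · [f(2.5) + f(13/3) + f(37/6)].
Sum ≈ 11.2678.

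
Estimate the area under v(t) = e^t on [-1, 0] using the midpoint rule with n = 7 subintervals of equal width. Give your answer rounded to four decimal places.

Δt = (0 − (-1))/7 = 1/7.
Midpoints: -13/14, -11/14, -9/14, -0.5, -5/14, -3/14, -1/14.
v(-13/14) ≈ 0.3951, v(-11/14) ≈ 0.4558, v(-9/14) ≈ 0.5258, v(-0.5) ≈ 0.6065, v(-5/14) ≈ 0.6997, v(-3/14) ≈ 0.8071, v(-1/14) ≈ 0.9311.
Sum = Δt · [v(-13/14) + v(-11/14) + v(-9/14) + ...].
Sum ≈ 0.6316.

0.6316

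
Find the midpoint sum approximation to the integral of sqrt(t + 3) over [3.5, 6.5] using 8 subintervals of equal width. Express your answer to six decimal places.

Δt = (6.5 − 3.5)/8 = 0.375.
Midpoints: 3.6875, 4.0625, 4.4375, 4.8125, 5.1875, 5.5625, 5.9375, 6.3125.
f(3.6875) ≈ 2.586020, f(4.0625) ≈ 2.657536, f(4.4375) ≈ 2.727178, f(4.8125) ≈ 2.795085, f(5.1875) ≈ 2.861381, f(5.5625) ≈ 2.926175, f(5.9375) ≈ 2.989565, f(6.3125) ≈ 3.051639.
Sum = Δt · [f(3.6875) + f(4.0625) + f(4.4375) + ...].
Sum ≈ 8.472967.

8.472967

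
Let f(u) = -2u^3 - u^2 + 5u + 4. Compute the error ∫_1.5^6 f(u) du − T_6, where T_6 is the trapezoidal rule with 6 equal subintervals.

9.9140625

Exact integral: ∫_1.5^6 f(u) du = -613.96875.
T_6 = -623.8828125.
Error = -613.96875 − (-623.8828125) = 9.9140625.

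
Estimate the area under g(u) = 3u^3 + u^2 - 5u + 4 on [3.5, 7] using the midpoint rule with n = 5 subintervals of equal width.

1703.4740625

Δu = (7 − 3.5)/5 = 0.7.
Midpoints: 3.85, 4.55, 5.25, 5.95, 6.65.
g(3.85) = 170.772375, g(4.55) = 284.541625, g(5.25) = 439.421875, g(5.95) = 641.587125, g(6.65) = 897.211375.
Sum = Δu · [g(3.85) + g(4.55) + g(5.25) + g(5.95) + g(6.65)].
Sum = 1703.4740625.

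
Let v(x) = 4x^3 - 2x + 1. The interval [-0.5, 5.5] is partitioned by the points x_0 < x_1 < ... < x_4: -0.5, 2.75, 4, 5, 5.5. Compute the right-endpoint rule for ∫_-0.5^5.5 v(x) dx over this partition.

1385.734375

Subinterval widths: 3.25, 1.25, 1, 0.5.
Right endpoints: 2.75, 4, 5, 5.5.
v(2.75) = 78.6875, v(4) = 249, v(5) = 491, v(5.5) = 655.5.
Sum = Σ Δx_i · v(x_i).
Sum = 1385.734375.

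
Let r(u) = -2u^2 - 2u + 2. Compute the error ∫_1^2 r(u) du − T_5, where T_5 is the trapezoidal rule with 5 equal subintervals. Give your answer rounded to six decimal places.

0.013333

Exact integral: ∫_1^2 r(u) du ≈ -5.66666667.
T_5 = -5.68.
Error ≈ -5.66666667 − (-5.68) ≈ 0.013333.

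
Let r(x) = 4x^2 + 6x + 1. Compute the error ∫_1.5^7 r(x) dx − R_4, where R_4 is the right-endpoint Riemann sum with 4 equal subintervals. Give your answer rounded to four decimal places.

-158.1823

Exact integral: ∫_1.5^7 r(x) dx ≈ 598.583333.
R_4 = 756.765625.
Error ≈ 598.583333 − 756.765625 ≈ -158.1823.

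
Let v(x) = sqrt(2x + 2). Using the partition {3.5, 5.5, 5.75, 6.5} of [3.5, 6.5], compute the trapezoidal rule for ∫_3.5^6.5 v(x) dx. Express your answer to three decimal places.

10.346

Subinterval widths: 2, 0.25, 0.75.
v(3.5) ≈ 3.000, v(5.5) ≈ 3.606, v(5.75) ≈ 3.674, v(6.5) ≈ 3.873.
On each subinterval the trapezoid contributes (Δx_i/2)·[v(x_{i-1}) + v(x_i)].
Sum ≈ 10.346.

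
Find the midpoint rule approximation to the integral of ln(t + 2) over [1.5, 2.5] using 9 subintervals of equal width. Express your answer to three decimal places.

1.384

Δt = (2.5 − 1.5)/9 = 1/9.
Midpoints: 14/9, 5/3, 16/9, 17/9, 2, 19/9, 20/9, 7/3, 22/9.
f(14/9) ≈ 1.269, f(5/3) ≈ 1.299, f(16/9) ≈ 1.329, f(17/9) ≈ 1.358, f(2) ≈ 1.386, f(19/9) ≈ 1.414, f(20/9) ≈ 1.440, f(7/3) ≈ 1.466, f(22/9) ≈ 1.492.
Sum = Δt · [f(14/9) + f(5/3) + f(16/9) + ...].
Sum ≈ 1.384.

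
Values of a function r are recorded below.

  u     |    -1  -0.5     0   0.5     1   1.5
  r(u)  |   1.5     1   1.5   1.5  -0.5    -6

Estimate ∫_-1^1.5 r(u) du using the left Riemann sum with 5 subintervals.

Δu = 0.5.
Sum = 0.5·[1.5 + 1 + 1.5 + 1.5 + (-0.5)] = 2.5.

2.5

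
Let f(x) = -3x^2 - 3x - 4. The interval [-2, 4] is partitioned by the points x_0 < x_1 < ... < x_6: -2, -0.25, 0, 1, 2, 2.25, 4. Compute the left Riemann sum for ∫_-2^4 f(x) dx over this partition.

-83.25

Subinterval widths: 1.75, 0.25, 1, 1, 0.25, 1.75.
Left endpoints: -2, -0.25, 0, 1, 2, 2.25.
f(-2) = -10, f(-0.25) = -3.4375, f(0) = -4, f(1) = -10, f(2) = -22, f(2.25) = -25.9375.
Sum = Σ Δx_i · f(x_i).
Sum = -83.25.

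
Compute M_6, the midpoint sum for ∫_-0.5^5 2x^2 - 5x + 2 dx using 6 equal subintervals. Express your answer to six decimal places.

31.771412

Δx = (5 − (-0.5))/6 = 11/12.
Midpoints: -1/24, 0.875, 43/24, 65/24, 3.625, 109/24.
f(-1/24) = 637/288, f(0.875) = -0.84375, f(43/24) = -155/288, f(65/24) = 901/288, f(3.625) = 10.15625, f(109/24) = 5917/288.
Sum = Δx · [f(-1/24) + f(0.875) + f(43/24) + ...].
Sum ≈ 31.771412.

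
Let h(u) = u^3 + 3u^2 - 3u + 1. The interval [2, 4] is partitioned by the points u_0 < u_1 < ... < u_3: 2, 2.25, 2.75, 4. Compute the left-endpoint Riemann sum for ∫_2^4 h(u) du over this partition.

59.45703125

Subinterval widths: 0.25, 0.5, 1.25.
Left endpoints: 2, 2.25, 2.75.
h(2) = 15, h(2.25) = 20.828125, h(2.75) = 36.234375.
Sum = Σ Δu_i · h(u_i).
Sum = 59.45703125.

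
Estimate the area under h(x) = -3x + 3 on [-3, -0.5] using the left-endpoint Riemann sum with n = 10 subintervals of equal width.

Δx = (-0.5 − (-3))/10 = 0.25.
Left endpoints: -3, -2.75, -2.5, -2.25, -2, -1.75, -1.5, -1.25, -1, -0.75.
h(-3) = 12, h(-2.75) = 11.25, h(-2.5) = 10.5, h(-2.25) = 9.75, h(-2) = 9, h(-1.75) = 8.25, h(-1.5) = 7.5, h(-1.25) = 6.75, h(-1) = 6, h(-0.75) = 5.25.
Sum = Δx · [h(-3) + h(-2.75) + h(-2.5) + ...].
Sum = 21.5625.

21.5625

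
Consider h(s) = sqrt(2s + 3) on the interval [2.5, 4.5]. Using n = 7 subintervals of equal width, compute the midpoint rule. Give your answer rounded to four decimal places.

6.3142

Δs = (4.5 − 2.5)/7 = 2/7.
Midpoints: 37/14, 41/14, 45/14, 3.5, 53/14, 57/14, 61/14.
h(37/14) ≈ 2.8785, h(41/14) ≈ 2.9761, h(45/14) ≈ 3.0706, h(3.5) ≈ 3.1623, h(53/14) ≈ 3.2514, h(57/14) ≈ 3.3381, h(61/14) ≈ 3.4226.
Sum = Δs · [h(37/14) + h(41/14) + h(45/14) + ...].
Sum ≈ 6.3142.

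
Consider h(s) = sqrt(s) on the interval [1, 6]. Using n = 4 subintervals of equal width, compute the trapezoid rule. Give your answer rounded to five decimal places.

9.09378

Δs = (6 − 1)/4 = 1.25.
h(1) ≈ 1.00000, h(2.25) ≈ 1.50000, h(3.5) ≈ 1.87083, h(4.75) ≈ 2.17945, h(6) ≈ 2.44949.
T_4 = (Δs/2)·[h(s_0) + 2h(s_1) + 2h(s_2) + 2h(s_3) + h(s_4)].
Sum ≈ 9.09378.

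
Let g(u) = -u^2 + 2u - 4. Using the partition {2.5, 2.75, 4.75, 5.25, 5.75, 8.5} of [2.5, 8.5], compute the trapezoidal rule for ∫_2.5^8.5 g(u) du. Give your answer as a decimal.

Subinterval widths: 0.25, 2, 0.5, 0.5, 2.75.
g(2.5) = -5.25, g(2.75) = -6.0625, g(4.75) = -17.0625, g(5.25) = -21.0625, g(5.75) = -25.5625, g(8.5) = -59.25.
On each subinterval the trapezoid contributes (Δu_i/2)·[g(u_{i-1}) + g(u_i)].
Sum = -162.34375.

-162.34375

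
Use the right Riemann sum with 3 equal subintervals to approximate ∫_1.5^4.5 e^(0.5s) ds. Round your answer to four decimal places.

18.7327

Δs = (4.5 − 1.5)/3 = 1.
Right endpoints: 2.5, 3.5, 4.5.
f(2.5) ≈ 3.4903, f(3.5) ≈ 5.7546, f(4.5) ≈ 9.4877.
Sum = Δs · [f(2.5) + f(3.5) + f(4.5)].
Sum ≈ 18.7327.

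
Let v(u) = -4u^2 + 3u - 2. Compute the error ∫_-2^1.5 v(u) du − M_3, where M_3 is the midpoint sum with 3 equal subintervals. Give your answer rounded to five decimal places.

-1.58796

Exact integral: ∫_-2^1.5 v(u) du ≈ -24.7916667.
M_3 ≈ -23.2037037.
Error ≈ -24.7916667 − (-23.2037037) ≈ -1.58796.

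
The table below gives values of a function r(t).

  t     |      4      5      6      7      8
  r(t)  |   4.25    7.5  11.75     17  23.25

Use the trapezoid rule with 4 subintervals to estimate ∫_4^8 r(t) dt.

Δt = 1.
T_4 = (1/2)·[4.25 + 2·7.5 + 2·11.75 + 2·17 + 23.25] = 50.

50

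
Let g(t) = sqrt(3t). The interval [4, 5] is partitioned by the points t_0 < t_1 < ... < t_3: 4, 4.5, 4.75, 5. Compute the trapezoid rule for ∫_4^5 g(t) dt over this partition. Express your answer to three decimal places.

Subinterval widths: 0.5, 0.25, 0.25.
g(4) ≈ 3.464, g(4.5) ≈ 3.674, g(4.75) ≈ 3.775, g(5) ≈ 3.873.
On each subinterval the trapezoid contributes (Δt_i/2)·[g(t_{i-1}) + g(t_i)].
Sum ≈ 3.672.

3.672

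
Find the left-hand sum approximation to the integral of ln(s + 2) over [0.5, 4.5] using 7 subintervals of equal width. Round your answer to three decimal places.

Δs = (4.5 − 0.5)/7 = 4/7.
Left endpoints: 0.5, 15/14, 23/14, 31/14, 39/14, 47/14, 55/14.
f(0.5) ≈ 0.916, f(15/14) ≈ 1.122, f(23/14) ≈ 1.293, f(31/14) ≈ 1.438, f(39/14) ≈ 1.566, f(47/14) ≈ 1.678, f(55/14) ≈ 1.780.
Sum = Δs · [f(0.5) + f(15/14) + f(23/14) + ...].
Sum ≈ 5.596.

5.596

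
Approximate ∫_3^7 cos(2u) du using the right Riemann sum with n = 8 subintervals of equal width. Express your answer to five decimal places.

Δu = (7 − 3)/8 = 0.5.
Right endpoints: 3.5, 4, 4.5, 5, 5.5, 6, 6.5, 7.
f(3.5) ≈ 0.75390, f(4) ≈ -0.14550, f(4.5) ≈ -0.91113, f(5) ≈ -0.83907, f(5.5) ≈ 0.00443, f(6) ≈ 0.84385, f(6.5) ≈ 0.90745, f(7) ≈ 0.13674.
Sum = Δu · [f(3.5) + f(4) + f(4.5) + ...].
Sum ≈ 0.37533.

0.37533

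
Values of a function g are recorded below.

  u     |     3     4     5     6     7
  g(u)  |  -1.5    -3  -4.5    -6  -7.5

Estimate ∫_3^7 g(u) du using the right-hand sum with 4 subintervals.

Δu = 1.
Sum = 1·[(-3) + (-4.5) + (-6) + (-7.5)] = -21.

-21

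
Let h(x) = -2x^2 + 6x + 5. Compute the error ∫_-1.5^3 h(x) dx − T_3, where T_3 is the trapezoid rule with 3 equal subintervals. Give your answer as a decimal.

3.375

Exact integral: ∫_-1.5^3 h(x) dx = 22.5.
T_3 = 19.125.
Error = 22.5 − 19.125 = 3.375.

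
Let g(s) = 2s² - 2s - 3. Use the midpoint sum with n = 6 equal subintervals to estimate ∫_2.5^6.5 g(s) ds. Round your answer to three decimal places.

Δs = (6.5 − 2.5)/6 = 2/3.
Midpoints: 17/6, 3.5, 25/6, 29/6, 5.5, 37/6.
g(17/6) = 133/18, g(3.5) = 14.5, g(25/6) = 421/18, g(29/6) = 613/18, g(5.5) = 46.5, g(37/6) = 1093/18.
Sum = Δs · [g(17/6) + g(3.5) + g(25/6) + ...].
Sum ≈ 124.370.

124.370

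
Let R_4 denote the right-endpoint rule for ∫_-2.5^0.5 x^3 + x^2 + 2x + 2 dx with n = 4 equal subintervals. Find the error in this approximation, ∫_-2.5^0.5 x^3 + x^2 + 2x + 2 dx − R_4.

Exact integral: ∫_-2.5^0.5 f(x) dx = -4.5.
R_4 = 0.84375.
Error = -4.5 − 0.84375 = -5.34375.

-5.34375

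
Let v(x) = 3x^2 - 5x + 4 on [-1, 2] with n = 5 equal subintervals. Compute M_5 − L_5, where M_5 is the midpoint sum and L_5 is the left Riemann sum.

-2.61

M_5 = 13.23.
L_5 = 15.84.
M_5 − L_5 = -2.61.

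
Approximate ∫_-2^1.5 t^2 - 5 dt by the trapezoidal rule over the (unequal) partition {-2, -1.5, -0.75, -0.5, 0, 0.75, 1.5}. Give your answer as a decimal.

Subinterval widths: 0.5, 0.75, 0.25, 0.5, 0.75, 0.75.
f(-2) = -1, f(-1.5) = -2.75, f(-0.75) = -4.4375, f(-0.5) = -4.75, f(0) = -5, f(0.75) = -4.4375, f(1.5) = -2.75.
On each subinterval the trapezoid contributes (Δt_i/2)·[f(t_{i-1}) + f(t_i)].
Sum = -13.453125.

-13.453125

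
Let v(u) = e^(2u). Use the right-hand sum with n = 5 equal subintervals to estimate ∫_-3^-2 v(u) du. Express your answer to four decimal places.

0.0096

Δu = (-2 − (-3))/5 = 0.2.
Right endpoints: -2.8, -2.6, -2.4, -2.2, -2.
v(-2.8) ≈ 0.0037, v(-2.6) ≈ 0.0055, v(-2.4) ≈ 0.0082, v(-2.2) ≈ 0.0123, v(-2) ≈ 0.0183.
Sum = Δu · [v(-2.8) + v(-2.6) + v(-2.4) + v(-2.2) + v(-2)].
Sum ≈ 0.0096.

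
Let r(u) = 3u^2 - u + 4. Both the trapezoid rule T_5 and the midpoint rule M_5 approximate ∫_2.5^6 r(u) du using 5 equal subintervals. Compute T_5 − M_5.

T_5 = 200.3575.
M_5 = 199.07125.
T_5 − M_5 = 1.28625.

1.28625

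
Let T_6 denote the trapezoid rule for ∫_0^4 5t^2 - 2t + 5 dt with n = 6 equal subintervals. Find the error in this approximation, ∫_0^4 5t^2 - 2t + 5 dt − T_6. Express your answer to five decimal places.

Exact integral: ∫_0^4 f(t) dt ≈ 110.6666667.
T_6 ≈ 112.1481481.
Error ≈ 110.6666667 − 112.1481481 ≈ -1.48148.

-1.48148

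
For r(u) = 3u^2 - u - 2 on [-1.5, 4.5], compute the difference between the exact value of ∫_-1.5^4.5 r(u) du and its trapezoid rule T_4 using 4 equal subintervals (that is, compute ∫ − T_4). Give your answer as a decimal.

Exact integral: ∫_-1.5^4.5 r(u) du = 73.5.
T_4 = 80.25.
Error = 73.5 − 80.25 = -6.75.

-6.75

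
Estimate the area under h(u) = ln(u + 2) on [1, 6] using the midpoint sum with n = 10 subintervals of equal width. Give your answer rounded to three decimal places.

8.342

Δu = (6 − 1)/10 = 0.5.
Midpoints: 1.25, 1.75, 2.25, 2.75, 3.25, 3.75, 4.25, 4.75, 5.25, 5.75.
h(1.25) ≈ 1.179, h(1.75) ≈ 1.322, h(2.25) ≈ 1.447, h(2.75) ≈ 1.558, h(3.25) ≈ 1.658, h(3.75) ≈ 1.749, h(4.25) ≈ 1.833, h(4.75) ≈ 1.910, h(5.25) ≈ 1.981, h(5.75) ≈ 2.048.
Sum = Δu · [h(1.25) + h(1.75) + h(2.25) + ...].
Sum ≈ 8.342.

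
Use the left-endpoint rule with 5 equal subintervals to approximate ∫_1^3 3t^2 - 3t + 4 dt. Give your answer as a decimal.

Δt = (3 − 1)/5 = 0.4.
Left endpoints: 1, 1.4, 1.8, 2.2, 2.6.
f(1) = 4, f(1.4) = 5.68, f(1.8) = 8.32, f(2.2) = 11.92, f(2.6) = 16.48.
Sum = Δt · [f(1) + f(1.4) + f(1.8) + f(2.2) + f(2.6)].
Sum = 18.56.

18.56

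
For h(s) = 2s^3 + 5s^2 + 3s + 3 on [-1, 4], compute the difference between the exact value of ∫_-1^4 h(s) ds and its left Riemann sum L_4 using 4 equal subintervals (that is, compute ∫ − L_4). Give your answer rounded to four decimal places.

Exact integral: ∫_-1^4 h(s) ds ≈ 273.333333.
L_4 = 154.0625.
Error ≈ 273.333333 − 154.0625 ≈ 119.2708.

119.2708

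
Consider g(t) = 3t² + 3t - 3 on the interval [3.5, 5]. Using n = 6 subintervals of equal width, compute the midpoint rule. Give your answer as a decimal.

Δt = (5 − 3.5)/6 = 0.25.
Midpoints: 3.625, 3.875, 4.125, 4.375, 4.625, 4.875.
g(3.625) = 47.296875, g(3.875) = 53.671875, g(4.125) = 60.421875, g(4.375) = 67.546875, g(4.625) = 75.046875, g(4.875) = 82.921875.
Sum = Δt · [g(3.625) + g(3.875) + g(4.125) + ...].
Sum = 96.7265625.

96.7265625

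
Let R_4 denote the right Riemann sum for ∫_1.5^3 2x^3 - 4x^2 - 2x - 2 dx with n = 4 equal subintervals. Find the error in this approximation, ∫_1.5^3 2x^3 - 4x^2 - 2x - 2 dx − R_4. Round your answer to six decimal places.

Exact integral: ∫_1.5^3 f(x) dx = -3.28125.
R_4 ≈ 0.28710938.
Error ≈ -3.28125 − 0.28710938 ≈ -3.568359.

-3.568359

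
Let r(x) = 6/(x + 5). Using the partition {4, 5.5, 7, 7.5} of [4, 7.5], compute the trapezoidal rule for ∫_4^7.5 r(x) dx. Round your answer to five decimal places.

Subinterval widths: 1.5, 1.5, 0.5.
r(4) = 2/3, r(5.5) = 4/7, r(7) = 0.5, r(7.5) = 0.48.
On each subinterval the trapezoid contributes (Δx_i/2)·[r(x_{i-1}) + r(x_i)].
Sum ≈ 1.97714.

1.97714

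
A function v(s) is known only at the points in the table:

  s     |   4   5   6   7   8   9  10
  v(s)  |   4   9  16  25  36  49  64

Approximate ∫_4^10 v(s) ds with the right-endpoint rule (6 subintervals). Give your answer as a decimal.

199

Δs = 1.
Sum = 1·[9 + 16 + 25 + 36 + 49 + 64] = 199.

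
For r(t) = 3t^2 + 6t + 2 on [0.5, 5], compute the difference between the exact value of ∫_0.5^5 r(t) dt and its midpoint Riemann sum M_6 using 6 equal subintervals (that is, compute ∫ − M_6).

0.6328125

Exact integral: ∫_0.5^5 r(t) dt = 208.125.
M_6 = 207.4921875.
Error = 208.125 − 207.4921875 = 0.6328125.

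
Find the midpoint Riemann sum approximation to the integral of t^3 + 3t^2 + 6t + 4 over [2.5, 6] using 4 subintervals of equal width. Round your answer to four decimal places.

614.3423

Δt = (6 − 2.5)/4 = 0.875.
Midpoints: 2.9375, 3.8125, 4.6875, 5.5625.
f(2.9375) = 298431/4096, f(3.8125) = 515669/4096, f(4.6875) = 823459/4096, f(5.5625) = 1238265/4096.
Sum = Δt · [f(2.9375) + f(3.8125) + f(4.6875) + f(5.5625)].
Sum ≈ 614.3423.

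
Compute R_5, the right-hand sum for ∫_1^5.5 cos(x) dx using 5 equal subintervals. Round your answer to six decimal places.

-1.365385

Δx = (5.5 − 1)/5 = 0.9.
Right endpoints: 1.9, 2.8, 3.7, 4.6, 5.5.
f(1.9) ≈ -0.323290, f(2.8) ≈ -0.942222, f(3.7) ≈ -0.848100, f(4.6) ≈ -0.112153, f(5.5) ≈ 0.708670.
Sum = Δx · [f(1.9) + f(2.8) + f(3.7) + f(4.6) + f(5.5)].
Sum ≈ -1.365385.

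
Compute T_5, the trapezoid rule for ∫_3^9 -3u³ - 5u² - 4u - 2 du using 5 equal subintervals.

Δu = (9 − 3)/5 = 1.2.
f(3) = -140, f(4.2) = -329.264, f(5.4) = -641.792, f(6.6) = -1108.688, f(7.8) = -1761.056, f(9) = -2630.
T_5 = (Δu/2)·[f(u_0) + 2f(u_1) + ... + 2f(u_{4}) + f(u_5)].
Sum = -6270.96.

-6270.96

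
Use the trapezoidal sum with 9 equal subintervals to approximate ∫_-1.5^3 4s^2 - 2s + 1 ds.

Δs = (3 − (-1.5))/9 = 0.5.
f(-1.5) = 13, f(-1) = 7, f(-0.5) = 3, f(0) = 1, f(0.5) = 1, f(1) = 3, f(1.5) = 7, f(2) = 13, f(2.5) = 21, f(3) = 31.
T_9 = (Δs/2)·[f(s_0) + 2f(s_1) + ... + 2f(s_{8}) + f(s_9)].
Sum = 39.

39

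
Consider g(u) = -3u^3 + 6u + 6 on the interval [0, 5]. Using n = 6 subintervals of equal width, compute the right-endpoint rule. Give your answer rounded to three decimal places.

Δu = (5 − 0)/6 = 5/6.
Right endpoints: 5/6, 5/3, 2.5, 10/3, 25/6, 5.
g(5/6) = 667/72, g(5/3) = 19/9, g(2.5) = -25.875, g(10/3) = -766/9, g(25/6) = -13393/72, g(5) = -339.
Sum = Δu · [g(5/6) + g(5/3) + g(2.5) + ...].
Sum ≈ -520.521.

-520.521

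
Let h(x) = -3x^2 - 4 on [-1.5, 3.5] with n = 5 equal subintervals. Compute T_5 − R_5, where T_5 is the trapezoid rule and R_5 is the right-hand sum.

15

T_5 = -68.75.
R_5 = -83.75.
T_5 − R_5 = 15.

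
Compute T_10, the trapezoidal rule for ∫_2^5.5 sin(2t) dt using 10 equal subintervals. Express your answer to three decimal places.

Δt = (5.5 − 2)/10 = 0.35.
f(2) ≈ -0.757, f(2.35) ≈ -1.000, f(2.7) ≈ -0.773, f(3.05) ≈ -0.182, f(3.4) ≈ 0.494, f(3.75) ≈ 0.938, f(4.1) ≈ 0.941, f(4.45) ≈ 0.501, f(4.8) ≈ -0.174, f(5.15) ≈ -0.768, f(5.5) ≈ -1.000.
T_10 = (Δt/2)·[f(t_0) + 2f(t_1) + ... + 2f(t_{9}) + f(t_10)].
Sum ≈ -0.315.

-0.315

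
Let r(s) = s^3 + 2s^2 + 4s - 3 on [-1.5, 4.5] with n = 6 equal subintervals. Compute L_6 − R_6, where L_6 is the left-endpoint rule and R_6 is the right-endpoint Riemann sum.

L_6 = 111.5.
R_6 = 266.
L_6 − R_6 = -154.5.

-154.5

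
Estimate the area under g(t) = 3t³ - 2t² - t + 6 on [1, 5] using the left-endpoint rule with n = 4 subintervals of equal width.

Δt = (5 − 1)/4 = 1.
Left endpoints: 1, 2, 3, 4.
g(1) = 6, g(2) = 20, g(3) = 66, g(4) = 162.
Sum = Δt · [g(1) + g(2) + g(3) + g(4)].
Sum = 254.

254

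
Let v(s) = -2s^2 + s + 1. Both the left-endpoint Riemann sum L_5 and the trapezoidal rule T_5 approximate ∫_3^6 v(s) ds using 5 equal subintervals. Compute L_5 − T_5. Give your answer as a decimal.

15.3

L_5 = -94.56.
T_5 = -109.86.
L_5 − T_5 = 15.3.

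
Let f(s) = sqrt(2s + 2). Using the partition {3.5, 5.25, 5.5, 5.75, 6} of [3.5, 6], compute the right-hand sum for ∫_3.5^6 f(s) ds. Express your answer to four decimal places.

8.9425

Subinterval widths: 1.75, 0.25, 0.25, 0.25.
Right endpoints: 5.25, 5.5, 5.75, 6.
f(5.25) ≈ 3.5355, f(5.5) ≈ 3.6056, f(5.75) ≈ 3.6742, f(6) ≈ 3.7417.
Sum = Σ Δs_i · f(s_i).
Sum ≈ 8.9425.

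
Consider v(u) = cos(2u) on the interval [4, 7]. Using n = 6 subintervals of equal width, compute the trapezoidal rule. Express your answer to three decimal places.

Δu = (7 − 4)/6 = 0.5.
v(4) ≈ -0.146, v(4.5) ≈ -0.911, v(5) ≈ -0.839, v(5.5) ≈ 0.004, v(6) ≈ 0.844, v(6.5) ≈ 0.907, v(7) ≈ 0.137.
T_6 = (Δu/2)·[v(u_0) + 2v(u_1) + ... + 2v(u_{5}) + v(u_6)].
Sum ≈ 0.001.

0.001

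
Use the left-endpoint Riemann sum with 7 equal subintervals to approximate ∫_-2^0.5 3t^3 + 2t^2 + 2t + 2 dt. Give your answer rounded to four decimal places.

-9.4452

Δt = (0.5 − (-2))/7 = 5/14.
Left endpoints: -2, -23/14, -9/7, -13/14, -4/7, -3/14, 1/7.
f(-2) = -18, f(-23/14) = -25217/2744, f(-9/7) = -1249/343, f(-13/14) = -1467/2744, f(-4/7) = 326/343, f(-3/14) = 4483/2744, f(1/7) = 801/343.
Sum = Δt · [f(-2) + f(-23/14) + f(-9/7) + ...].
Sum ≈ -9.4452.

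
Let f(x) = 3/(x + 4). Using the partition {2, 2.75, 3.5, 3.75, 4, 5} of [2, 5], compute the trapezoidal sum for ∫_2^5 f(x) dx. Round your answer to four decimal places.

Subinterval widths: 0.75, 0.75, 0.25, 0.25, 1.
f(2) = 0.5, f(2.75) = 4/9, f(3.5) = 0.4, f(3.75) = 12/31, f(4) = 0.375, f(5) = 1/3.
On each subinterval the trapezoid contributes (Δx_i/2)·[f(x_{i-1}) + f(x_i)].
Sum ≈ 1.2186.

1.2186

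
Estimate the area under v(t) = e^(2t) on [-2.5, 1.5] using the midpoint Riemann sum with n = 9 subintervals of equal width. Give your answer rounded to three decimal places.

9.716

Δt = (1.5 − (-2.5))/9 = 4/9.
Midpoints: -41/18, -11/6, -25/18, -17/18, -0.5, -1/18, 7/18, 5/6, 23/18.
v(-41/18) ≈ 0.011, v(-11/6) ≈ 0.026, v(-25/18) ≈ 0.062, v(-17/18) ≈ 0.151, v(-0.5) ≈ 0.368, v(-1/18) ≈ 0.895, v(7/18) ≈ 2.177, v(5/6) ≈ 5.294, v(23/18) ≈ 12.878.
Sum = Δt · [v(-41/18) + v(-11/6) + v(-25/18) + ...].
Sum ≈ 9.716.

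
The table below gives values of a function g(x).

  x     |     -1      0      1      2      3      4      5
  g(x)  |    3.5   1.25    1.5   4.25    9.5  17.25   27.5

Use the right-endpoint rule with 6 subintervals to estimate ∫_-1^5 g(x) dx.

61.25

Δx = 1.
Sum = 1·[1.25 + 1.5 + 4.25 + 9.5 + 17.25 + 27.5] = 61.25.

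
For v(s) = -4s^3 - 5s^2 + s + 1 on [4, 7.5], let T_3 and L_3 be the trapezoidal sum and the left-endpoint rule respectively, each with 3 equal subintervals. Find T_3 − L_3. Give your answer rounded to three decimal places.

-950.396

T_3 ≈ -3539.65046.
L_3 ≈ -2589.25463.
T_3 − L_3 ≈ -950.396.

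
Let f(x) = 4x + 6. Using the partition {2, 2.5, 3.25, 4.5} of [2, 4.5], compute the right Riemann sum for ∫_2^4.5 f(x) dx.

52.25

Subinterval widths: 0.5, 0.75, 1.25.
Right endpoints: 2.5, 3.25, 4.5.
f(2.5) = 16, f(3.25) = 19, f(4.5) = 24.
Sum = Σ Δx_i · f(x_i).
Sum = 52.25.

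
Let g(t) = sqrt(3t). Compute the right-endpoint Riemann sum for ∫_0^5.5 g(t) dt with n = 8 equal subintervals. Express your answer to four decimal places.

Δt = (5.5 − 0)/8 = 0.6875.
Right endpoints: 0.6875, 1.375, 2.0625, 2.75, 3.4375, 4.125, 4.8125, 5.5.
g(0.6875) ≈ 1.4361, g(1.375) ≈ 2.0310, g(2.0625) ≈ 2.4875, g(2.75) ≈ 2.8723, g(3.4375) ≈ 3.2113, g(4.125) ≈ 3.5178, g(4.8125) ≈ 3.7997, g(5.5) ≈ 4.0620.
Sum = Δt · [g(0.6875) + g(1.375) + g(2.0625) + ...].
Sum ≈ 16.0997.

16.0997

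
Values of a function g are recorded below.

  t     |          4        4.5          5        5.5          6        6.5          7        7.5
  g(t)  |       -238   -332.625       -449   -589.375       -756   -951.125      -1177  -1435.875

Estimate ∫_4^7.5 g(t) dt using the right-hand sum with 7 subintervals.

Δt = 0.5.
Sum = 0.5·[(-332.625) + (-449) + (-589.375) + (-756) + (-951.125) + (-1177) + (-1435.875)] = -2845.5.

-2845.5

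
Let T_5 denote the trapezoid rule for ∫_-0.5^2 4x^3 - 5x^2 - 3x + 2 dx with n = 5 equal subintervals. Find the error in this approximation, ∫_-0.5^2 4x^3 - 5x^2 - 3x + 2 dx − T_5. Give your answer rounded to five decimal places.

-0.41667

Exact integral: ∫_-0.5^2 f(x) dx ≈ 1.7708333.
T_5 = 2.1875.
Error ≈ 1.7708333 − 2.1875 ≈ -0.41667.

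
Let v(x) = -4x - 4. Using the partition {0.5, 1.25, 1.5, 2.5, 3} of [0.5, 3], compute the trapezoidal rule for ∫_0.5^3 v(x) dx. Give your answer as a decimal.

Subinterval widths: 0.75, 0.25, 1, 0.5.
v(0.5) = -6, v(1.25) = -9, v(1.5) = -10, v(2.5) = -14, v(3) = -16.
On each subinterval the trapezoid contributes (Δx_i/2)·[v(x_{i-1}) + v(x_i)].
Sum = -27.5.

-27.5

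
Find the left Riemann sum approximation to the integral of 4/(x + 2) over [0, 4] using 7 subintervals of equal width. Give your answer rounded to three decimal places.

4.799

Δx = (4 − 0)/7 = 4/7.
Left endpoints: 0, 4/7, 8/7, 12/7, 16/7, 20/7, 24/7.
f(0) = 2, f(4/7) = 14/9, f(8/7) = 14/11, f(12/7) = 14/13, f(16/7) = 14/15, f(20/7) = 14/17, f(24/7) = 14/19.
Sum = Δx · [f(0) + f(4/7) + f(8/7) + ...].
Sum ≈ 4.799.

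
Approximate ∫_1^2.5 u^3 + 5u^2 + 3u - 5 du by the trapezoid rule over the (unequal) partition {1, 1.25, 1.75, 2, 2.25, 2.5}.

Subinterval widths: 0.25, 0.5, 0.25, 0.25, 0.25.
f(1) = 4, f(1.25) = 8.515625, f(1.75) = 20.921875, f(2) = 29, f(2.25) = 38.453125, f(2.5) = 49.375.
On each subinterval the trapezoid contributes (Δu_i/2)·[f(u_{i-1}) + f(u_i)].
Sum = 34.57421875.

34.57421875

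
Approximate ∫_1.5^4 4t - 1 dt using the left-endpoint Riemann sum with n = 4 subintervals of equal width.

Δt = (4 − 1.5)/4 = 0.625.
Left endpoints: 1.5, 2.125, 2.75, 3.375.
f(1.5) = 5, f(2.125) = 7.5, f(2.75) = 10, f(3.375) = 12.5.
Sum = Δt · [f(1.5) + f(2.125) + f(2.75) + f(3.375)].
Sum = 21.875.

21.875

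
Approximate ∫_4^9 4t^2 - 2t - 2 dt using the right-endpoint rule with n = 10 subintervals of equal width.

875

Δt = (9 − 4)/10 = 0.5.
Right endpoints: 4.5, 5, 5.5, 6, 6.5, 7, 7.5, 8, 8.5, 9.
f(4.5) = 70, f(5) = 88, f(5.5) = 108, f(6) = 130, f(6.5) = 154, f(7) = 180, f(7.5) = 208, f(8) = 238, f(8.5) = 270, f(9) = 304.
Sum = Δt · [f(4.5) + f(5) + f(5.5) + ...].
Sum = 875.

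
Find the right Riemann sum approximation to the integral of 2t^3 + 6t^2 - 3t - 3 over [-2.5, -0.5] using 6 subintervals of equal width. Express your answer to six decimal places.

12.555556

Δt = (-0.5 − (-2.5))/6 = 1/3.
Right endpoints: -13/6, -11/6, -1.5, -7/6, -5/6, -0.5.
f(-13/6) = 1223/108, f(-11/6) = 1117/108, f(-1.5) = 8.25, f(-7/6) = 593/108, f(-5/6) = 271/108, f(-0.5) = -0.25.
Sum = Δt · [f(-13/6) + f(-11/6) + f(-1.5) + ...].
Sum ≈ 12.555556.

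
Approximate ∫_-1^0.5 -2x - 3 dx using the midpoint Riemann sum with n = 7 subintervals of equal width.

-3.75

Δx = (0.5 − (-1))/7 = 3/14.
Midpoints: -25/28, -19/28, -13/28, -0.25, -1/28, 5/28, 11/28.
f(-25/28) = -17/14, f(-19/28) = -23/14, f(-13/28) = -29/14, f(-0.25) = -2.5, f(-1/28) = -41/14, f(5/28) = -47/14, f(11/28) = -53/14.
Sum = Δx · [f(-25/28) + f(-19/28) + f(-13/28) + ...].
Sum = -3.75.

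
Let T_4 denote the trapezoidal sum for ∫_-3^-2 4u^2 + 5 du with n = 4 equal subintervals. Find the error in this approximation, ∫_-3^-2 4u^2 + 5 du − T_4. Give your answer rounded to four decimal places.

Exact integral: ∫_-3^-2 f(u) du ≈ 30.333333.
T_4 = 30.375.
Error ≈ 30.333333 − 30.375 ≈ -0.0417.

-0.0417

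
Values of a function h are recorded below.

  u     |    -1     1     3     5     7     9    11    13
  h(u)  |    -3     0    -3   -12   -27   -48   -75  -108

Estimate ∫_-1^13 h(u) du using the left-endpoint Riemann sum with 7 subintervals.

-336

Δu = 2.
Sum = 2·[(-3) + 0 + (-3) + (-12) + (-27) + (-48) + (-75)] = -336.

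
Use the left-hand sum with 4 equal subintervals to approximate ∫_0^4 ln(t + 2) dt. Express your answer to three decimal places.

4.787

Δt = (4 − 0)/4 = 1.
Left endpoints: 0, 1, 2, 3.
f(0) ≈ 0.693, f(1) ≈ 1.099, f(2) ≈ 1.386, f(3) ≈ 1.609.
Sum = Δt · [f(0) + f(1) + f(2) + f(3)].
Sum ≈ 4.787.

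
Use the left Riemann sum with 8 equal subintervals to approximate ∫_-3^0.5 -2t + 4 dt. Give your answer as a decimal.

24.28125

Δt = (0.5 − (-3))/8 = 0.4375.
Left endpoints: -3, -2.5625, -2.125, -1.6875, -1.25, -0.8125, -0.375, 0.0625.
f(-3) = 10, f(-2.5625) = 9.125, f(-2.125) = 8.25, f(-1.6875) = 7.375, f(-1.25) = 6.5, f(-0.8125) = 5.625, f(-0.375) = 4.75, f(0.0625) = 3.875.
Sum = Δt · [f(-3) + f(-2.5625) + f(-2.125) + ...].
Sum = 24.28125.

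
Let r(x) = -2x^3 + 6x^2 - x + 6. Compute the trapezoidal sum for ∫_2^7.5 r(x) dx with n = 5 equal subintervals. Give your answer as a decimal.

-764.3625

Δx = (7.5 − 2)/5 = 1.1.
r(2) = 12, r(3.1) = 0.978, r(4.2) = -40.536, r(5.3) = -128.514, r(6.4) = -278.928, r(7.5) = -507.75.
T_5 = (Δx/2)·[r(x_0) + 2r(x_1) + ... + 2r(x_{4}) + r(x_5)].
Sum = -764.3625.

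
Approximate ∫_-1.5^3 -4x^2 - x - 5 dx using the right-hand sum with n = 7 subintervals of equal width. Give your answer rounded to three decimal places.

Δx = (3 − (-1.5))/7 = 9/14.
Right endpoints: -6/7, -3/14, 3/7, 15/14, 12/7, 33/14, 3.
f(-6/7) = -347/49, f(-3/14) = -487/98, f(3/7) = -302/49, f(15/14) = -1045/98, f(12/7) = -905/49, f(33/14) = -2899/98, f(3) = -44.
Sum = Δx · [f(-6/7) + f(-3/14) + f(3/7) + ...].
Sum ≈ -77.740.

-77.740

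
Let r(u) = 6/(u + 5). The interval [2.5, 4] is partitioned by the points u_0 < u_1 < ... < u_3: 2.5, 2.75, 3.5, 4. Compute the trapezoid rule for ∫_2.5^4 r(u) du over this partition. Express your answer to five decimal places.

Subinterval widths: 0.25, 0.75, 0.5.
r(2.5) = 0.8, r(2.75) = 24/31, r(3.5) = 12/17, r(4) = 2/3.
On each subinterval the trapezoid contributes (Δu_i/2)·[r(u_{i-1}) + r(u_i)].
Sum ≈ 1.09494.

1.09494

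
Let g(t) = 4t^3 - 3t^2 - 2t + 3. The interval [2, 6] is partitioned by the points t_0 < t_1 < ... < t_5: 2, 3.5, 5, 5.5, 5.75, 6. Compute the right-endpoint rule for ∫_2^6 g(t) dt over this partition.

Subinterval widths: 1.5, 1.5, 0.5, 0.25, 0.25.
Right endpoints: 3.5, 5, 5.5, 5.75, 6.
g(3.5) = 130.75, g(5) = 418, g(5.5) = 566.75, g(5.75) = 652.75, g(6) = 747.
Sum = Σ Δt_i · g(t_i).
Sum = 1456.4375.

1456.4375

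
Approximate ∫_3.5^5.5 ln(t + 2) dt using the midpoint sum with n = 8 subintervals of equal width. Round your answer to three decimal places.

Δt = (5.5 − 3.5)/8 = 0.25.
Midpoints: 3.625, 3.875, 4.125, 4.375, 4.625, 4.875, 5.125, 5.375.
f(3.625) ≈ 1.727, f(3.875) ≈ 1.771, f(4.125) ≈ 1.812, f(4.375) ≈ 1.852, f(4.625) ≈ 1.891, f(4.875) ≈ 1.928, f(5.125) ≈ 1.964, f(5.375) ≈ 1.998.
Sum = Δt · [f(3.625) + f(3.875) + f(4.125) + ...].
Sum ≈ 3.736.

3.736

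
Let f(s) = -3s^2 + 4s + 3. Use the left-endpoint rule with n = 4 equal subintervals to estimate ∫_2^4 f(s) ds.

-19.25

Δs = (4 − 2)/4 = 0.5.
Left endpoints: 2, 2.5, 3, 3.5.
f(2) = -1, f(2.5) = -5.75, f(3) = -12, f(3.5) = -19.75.
Sum = Δs · [f(2) + f(2.5) + f(3) + f(3.5)].
Sum = -19.25.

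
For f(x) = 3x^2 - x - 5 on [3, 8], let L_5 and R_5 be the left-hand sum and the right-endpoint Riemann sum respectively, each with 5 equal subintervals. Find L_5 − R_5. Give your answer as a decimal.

L_5 = 355.
R_5 = 515.
L_5 − R_5 = -160.

-160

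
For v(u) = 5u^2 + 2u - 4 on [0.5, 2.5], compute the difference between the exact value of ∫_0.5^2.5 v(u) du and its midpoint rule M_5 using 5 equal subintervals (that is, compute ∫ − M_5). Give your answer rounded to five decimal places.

Exact integral: ∫_0.5^2.5 v(u) du ≈ 23.8333333.
M_5 = 23.7.
Error ≈ 23.8333333 − 23.7 ≈ 0.13333.

0.13333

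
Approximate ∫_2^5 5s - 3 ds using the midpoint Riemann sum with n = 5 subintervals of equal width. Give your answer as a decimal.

Δs = (5 − 2)/5 = 0.6.
Midpoints: 2.3, 2.9, 3.5, 4.1, 4.7.
f(2.3) = 8.5, f(2.9) = 11.5, f(3.5) = 14.5, f(4.1) = 17.5, f(4.7) = 20.5.
Sum = Δs · [f(2.3) + f(2.9) + f(3.5) + f(4.1) + f(4.7)].
Sum = 43.5.

43.5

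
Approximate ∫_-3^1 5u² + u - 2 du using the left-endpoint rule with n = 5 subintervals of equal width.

Δu = (1 − (-3))/5 = 0.8.
Left endpoints: -3, -2.2, -1.4, -0.6, 0.2.
f(-3) = 40, f(-2.2) = 20, f(-1.4) = 6.4, f(-0.6) = -0.8, f(0.2) = -1.6.
Sum = Δu · [f(-3) + f(-2.2) + f(-1.4) + f(-0.6) + f(0.2)].
Sum = 51.2.

51.2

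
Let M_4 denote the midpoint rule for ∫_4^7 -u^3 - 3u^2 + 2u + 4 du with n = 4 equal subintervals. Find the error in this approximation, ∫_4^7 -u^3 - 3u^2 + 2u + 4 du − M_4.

-2.7421875

Exact integral: ∫_4^7 f(u) du = -770.25.
M_4 = -767.5078125.
Error = -770.25 − (-767.5078125) = -2.7421875.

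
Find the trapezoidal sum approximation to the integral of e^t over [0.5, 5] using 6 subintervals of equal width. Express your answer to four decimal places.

Δt = (5 − 0.5)/6 = 0.75.
f(0.5) ≈ 1.6487, f(1.25) ≈ 3.4903, f(2) ≈ 7.3891, f(2.75) ≈ 15.6426, f(3.5) ≈ 33.1155, f(4.25) ≈ 70.1054, f(5) ≈ 148.4132.
T_6 = (Δt/2)·[f(t_0) + 2f(t_1) + ... + 2f(t_{5}) + f(t_6)].
Sum ≈ 153.5804.

153.5804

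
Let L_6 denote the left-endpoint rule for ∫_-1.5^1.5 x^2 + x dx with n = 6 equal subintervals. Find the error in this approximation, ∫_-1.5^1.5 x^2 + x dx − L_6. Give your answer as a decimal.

Exact integral: ∫_-1.5^1.5 f(x) dx = 2.25.
L_6 = 1.625.
Error = 2.25 − 1.625 = 0.625.

0.625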